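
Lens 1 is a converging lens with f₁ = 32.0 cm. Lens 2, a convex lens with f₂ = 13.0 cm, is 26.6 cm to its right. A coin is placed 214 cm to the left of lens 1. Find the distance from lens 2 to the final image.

5.97 cm

Lens 1: 1/d_i1 = 1/f₁ − 1/d_o1 = 1/(32.0) − 1/(214) = 0.02658, so d_i1 = 37.63 cm.
The intermediate image is 37.63 cm to the right of lens 1, which lies 11.03 cm to the right of lens 2 — a virtual object — so d_o2 = −11.03 cm.
Lens 2: 1/d_i2 = 1/f₂ − 1/d_o2 = 1/(13.0) − 1/(-11.03) = 0.1676, so d_i2 = 5.97 cm.
The final image is real, 5.97 cm to the right of lens 2 (overall magnification ≈ -0.095).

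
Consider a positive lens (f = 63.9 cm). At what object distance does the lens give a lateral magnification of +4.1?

48.3 cm

m = −d_i/d_o ⇒ d_i = −m·d_o.
1/f = 1/d_o + 1/d_i = 1/d_o − 1/(m·d_o) = (1 − 1/m)/d_o, so d_o = f(1 − 1/m) = (63.90)(1 − 1/(+4.1)) = 48.3 cm.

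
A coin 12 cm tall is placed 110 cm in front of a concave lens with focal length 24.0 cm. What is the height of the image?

For a concave lens, f = -24.0 cm.
1/d_i = 1/f − 1/d_o = 1/(-24.00) − 1/(110) = -0.05076, so d_i = -19.70 cm.
m = −d_i/d_o = +0.1791.
|h_i| = |m|·h_o = 0.1791 × 12 = 2.15 cm. The image is virtual, upright and reduced, on the same side as the object.

2.15 cm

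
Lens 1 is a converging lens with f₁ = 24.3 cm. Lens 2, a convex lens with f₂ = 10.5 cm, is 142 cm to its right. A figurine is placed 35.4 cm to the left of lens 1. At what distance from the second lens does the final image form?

Lens 1: 1/d_i1 = 1/f₁ − 1/d_o1 = 1/(24.3) − 1/(35.4) = 0.01290, so d_i1 = 77.50 cm.
The intermediate image is 77.50 cm to the right of lens 1, which is 142 − (77.50) = 64.50 cm to the left of lens 2, so d_o2 = +64.50 cm.
Lens 2: 1/d_i2 = 1/f₂ − 1/d_o2 = 1/(10.5) − 1/(64.50) = 0.07973, so d_i2 = 12.5 cm.
The final image is real, 12.5 cm to the right of lens 2 (overall magnification ≈ 0.43).

12.5 cm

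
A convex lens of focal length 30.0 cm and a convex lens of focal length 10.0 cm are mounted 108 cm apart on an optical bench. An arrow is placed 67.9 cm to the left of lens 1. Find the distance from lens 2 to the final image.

12.3 cm

Lens 1: 1/d_i1 = 1/f₁ − 1/d_o1 = 1/(30.0) − 1/(67.9) = 0.01861, so d_i1 = 53.75 cm.
The intermediate image is 53.75 cm to the right of lens 1, which is 108 − (53.75) = 54.25 cm to the left of lens 2, so d_o2 = +54.25 cm.
Lens 2: 1/d_i2 = 1/f₂ − 1/d_o2 = 1/(10.0) − 1/(54.25) = 0.08157, so d_i2 = 12.3 cm.
The final image is real, 12.3 cm to the right of lens 2 (overall magnification ≈ 0.18).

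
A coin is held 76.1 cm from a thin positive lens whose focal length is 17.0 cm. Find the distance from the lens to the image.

21.9 cm

Lens equation: 1/v = 1/f − 1/u = 1/(17.00) − 1/(76.1) = 0.05882 − 0.01314 = 0.04568, so v = 21.9 cm.
The image is real, inverted and reduced, on the far side of the lens.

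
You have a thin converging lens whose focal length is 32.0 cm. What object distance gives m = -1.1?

61.1 cm

m = −d_i/d_o ⇒ d_i = −m·d_o.
1/f = 1/d_o + 1/d_i = 1/d_o − 1/(m·d_o) = (1 − 1/m)/d_o, so d_o = f(1 − 1/m) = (32.00)(1 − 1/(-1.1)) = 61.1 cm.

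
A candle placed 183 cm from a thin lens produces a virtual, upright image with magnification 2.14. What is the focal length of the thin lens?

m = −d_i/d_o ⇒ d_i = −m·d_o = −(+2.14)·(183) = -391.6 cm.
1/f = 1/d_o + 1/d_i = 1/(183) + 1/(-391.6) = 0.002911, so f = 344 cm.
Since f is positive, the thin lens is converging.

f = 344 cm (converging)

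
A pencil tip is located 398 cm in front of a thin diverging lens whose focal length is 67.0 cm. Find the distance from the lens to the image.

For a diverging lens, f = -67.0 cm.
Thin-lens equation: 1/d_i = 1/f − 1/d_o = 1/(-67.00) − 1/(398) = -0.01493 − 0.002513 = -0.01744, so d_i = -57.3 cm.
The image is virtual, upright and reduced, on the same side as the object.

57.3 cm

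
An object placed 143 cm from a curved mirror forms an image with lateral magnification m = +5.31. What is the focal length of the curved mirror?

f = 176 cm (concave)

m = −d_i/d_o ⇒ d_i = −m·d_o = −(+5.31)·(143) = -759.3 cm.
1/f = 1/d_o + 1/d_i = 1/(143) + 1/(-759.3) = 0.005676, so f = 176 cm.
Since f is positive, the curved mirror is concave.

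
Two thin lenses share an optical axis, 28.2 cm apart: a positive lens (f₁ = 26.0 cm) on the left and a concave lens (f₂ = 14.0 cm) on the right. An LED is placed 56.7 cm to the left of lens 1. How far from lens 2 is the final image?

Lens 1: 1/d_i1 = 1/f₁ − 1/d_o1 = 1/(26.0) − 1/(56.7) = 0.02082, so d_i1 = 48.02 cm.
The intermediate image is 48.02 cm to the right of lens 1, which lies 19.82 cm to the right of lens 2 — a virtual object — so d_o2 = −19.82 cm.
Lens 2 is diverging, so f₂ = −14.0 cm.
Lens 2: 1/d_i2 = 1/f₂ − 1/d_o2 = 1/(-14.0) − 1/(-19.82) = -0.02097, so d_i2 = -47.7 cm.
The final image is virtual, 47.7 cm to the left of lens 2 (overall magnification ≈ 2.0).

47.7 cm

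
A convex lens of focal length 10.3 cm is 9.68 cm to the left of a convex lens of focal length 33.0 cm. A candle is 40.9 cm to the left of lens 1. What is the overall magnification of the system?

m = -0.300

Lens 1: 1/d_i1 = 1/(10.3) − 1/(40.9) = 0.07264, so d_i1 = 13.77 cm; m₁ = −d_i1/d_o1 = -0.3367.
d_o2 = 9.68 − (13.77) = -4.090 cm (virtual object).
Lens 2: 1/d_i2 = 1/(33.0) − 1/(-4.090) = 0.2748, so d_i2 = 3.639 cm; m₂ = −d_i2/d_o2 = +0.8897.
m = m₁·m₂ = (-0.3367)(+0.8897) = -0.300.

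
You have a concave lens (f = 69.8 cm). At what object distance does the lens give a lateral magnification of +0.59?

For a concave lens, f = -69.8 cm.
m = −d_i/d_o ⇒ d_i = −m·d_o.
1/f = 1/d_o + 1/d_i = 1/d_o − 1/(m·d_o) = (1 − 1/m)/d_o, so d_o = f(1 − 1/m) = (-69.80)(1 − 1/(+0.59)) = 48.5 cm.

48.5 cm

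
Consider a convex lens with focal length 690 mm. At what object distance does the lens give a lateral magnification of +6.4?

m = −d_i/d_o ⇒ d_i = −m·d_o.
1/f = 1/d_o + 1/d_i = 1/d_o − 1/(m·d_o) = (1 − 1/m)/d_o, so d_o = f(1 − 1/m) = (690.0)(1 − 1/(+6.4)) = 582 mm.

582 mm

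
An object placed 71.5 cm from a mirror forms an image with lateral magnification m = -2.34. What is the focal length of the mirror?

m = −d_i/d_o ⇒ d_i = −m·d_o = −(-2.34)·(71.5) = 167.3 cm.
1/f = 1/d_o + 1/d_i = 1/(71.5) + 1/(167.3) = 0.01996, so f = 50.1 cm.
Since f is positive, the mirror is concave.

f = 50.1 cm (concave)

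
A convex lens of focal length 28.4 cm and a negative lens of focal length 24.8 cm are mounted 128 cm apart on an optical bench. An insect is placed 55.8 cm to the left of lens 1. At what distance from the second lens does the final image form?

Lens 1: 1/d_i1 = 1/f₁ − 1/d_o1 = 1/(28.4) − 1/(55.8) = 0.01729, so d_i1 = 57.84 cm.
The intermediate image is 57.84 cm to the right of lens 1, which is 128 − (57.84) = 70.16 cm to the left of lens 2, so d_o2 = +70.16 cm.
Lens 2 is diverging, so f₂ = −24.8 cm.
Lens 2: 1/d_i2 = 1/f₂ − 1/d_o2 = 1/(-24.8) − 1/(70.16) = -0.05458, so d_i2 = -18.3 cm.
The final image is virtual, 18.3 cm to the left of lens 2 (overall magnification ≈ -0.27).

18.3 cm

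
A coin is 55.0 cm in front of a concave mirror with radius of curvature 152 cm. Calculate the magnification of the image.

m = +3.62

f = R/2 = 152/2 = 76.00 cm.
1/d_i = 1/f − 1/d_o = 1/(76.00) − 1/(55.0) = -0.005024, so d_i = -199.0 cm.
m = −d_i/d_o = −(-199.0)/(55.0) = +3.62.
The image is virtual, upright and enlarged, behind the mirror.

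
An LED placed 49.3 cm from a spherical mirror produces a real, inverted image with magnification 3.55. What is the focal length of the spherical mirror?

m = −d_i/d_o ⇒ d_i = −m·d_o = −(-3.55)·(49.3) = 175.0 cm.
1/f = 1/d_o + 1/d_i = 1/(49.3) + 1/(175.0) = 0.02600, so f = 38.5 cm.
Since f is positive, the spherical mirror is concave.

f = 38.5 cm (concave)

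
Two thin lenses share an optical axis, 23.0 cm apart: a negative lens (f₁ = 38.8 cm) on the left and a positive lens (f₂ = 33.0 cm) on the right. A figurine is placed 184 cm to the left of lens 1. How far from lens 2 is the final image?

82.4 cm

Lens 1 is diverging, so f₁ = −38.8 cm.
Lens 1: 1/d_i1 = 1/f₁ − 1/d_o1 = 1/(-38.8) − 1/(184) = -0.03121, so d_i1 = -32.04 cm.
The intermediate image is 32.04 cm to the left of lens 1 (virtual), which is 23.0 − (-32.04) = 55.04 cm to the left of lens 2, so d_o2 = +55.04 cm.
Lens 2: 1/d_i2 = 1/f₂ − 1/d_o2 = 1/(33.0) − 1/(55.04) = 0.01213, so d_i2 = 82.4 cm.
The final image is real, 82.4 cm to the right of lens 2 (overall magnification ≈ -0.26).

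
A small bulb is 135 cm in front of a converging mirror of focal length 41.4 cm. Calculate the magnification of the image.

1/d_i = 1/f − 1/d_o = 1/(41.40) − 1/(135) = 0.01675, so d_i = 59.71 cm.
m = −d_i/d_o = −(59.71)/(135) = -0.442.
The image is real, inverted and reduced, in front of the mirror.

m = -0.442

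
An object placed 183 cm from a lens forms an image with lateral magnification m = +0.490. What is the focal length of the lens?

m = −d_i/d_o ⇒ d_i = −m·d_o = −(+0.490)·(183) = -89.67 cm.
1/f = 1/d_o + 1/d_i = 1/(183) + 1/(-89.67) = -0.005688, so f = -176 cm.
Since f is negative, the lens is diverging.

f = -176 cm (diverging)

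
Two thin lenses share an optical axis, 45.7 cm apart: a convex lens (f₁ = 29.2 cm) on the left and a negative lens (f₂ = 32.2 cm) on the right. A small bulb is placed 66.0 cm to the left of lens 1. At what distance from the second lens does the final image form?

Lens 1: 1/d_i1 = 1/f₁ − 1/d_o1 = 1/(29.2) − 1/(66.0) = 0.01910, so d_i1 = 52.37 cm.
The intermediate image is 52.37 cm to the right of lens 1, which lies 6.670 cm to the right of lens 2 — a virtual object — so d_o2 = −6.670 cm.
Lens 2 is diverging, so f₂ = −32.2 cm.
Lens 2: 1/d_i2 = 1/f₂ − 1/d_o2 = 1/(-32.2) − 1/(-6.670) = 0.1189, so d_i2 = 8.41 cm.
The final image is real, 8.41 cm to the right of lens 2 (overall magnification ≈ -1.0).

8.41 cm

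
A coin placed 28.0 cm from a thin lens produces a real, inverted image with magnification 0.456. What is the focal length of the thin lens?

f = 8.77 cm (converging)

m = −d_i/d_o ⇒ d_i = −m·d_o = −(-0.456)·(28.0) = 12.77 cm.
1/f = 1/d_o + 1/d_i = 1/(28.0) + 1/(12.77) = 0.1140, so f = 8.77 cm.
Since f is positive, the thin lens is converging.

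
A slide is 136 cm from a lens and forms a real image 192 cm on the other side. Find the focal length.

Real image ⇒ d_i = +192 cm.
1/f = 1/d_o + 1/d_i = 1/(136) + 1/(192) = 0.01256, so f = 79.6 cm.
Since f is positive, the lens is converging.

f = 79.6 cm (converging)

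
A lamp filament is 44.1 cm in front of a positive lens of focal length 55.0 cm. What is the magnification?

1/d_i = 1/f − 1/d_o = 1/(55.00) − 1/(44.1) = -0.004494, so d_i = -222.5 cm.
m = −d_i/d_o = −(-222.5)/(44.1) = +5.05.
The image is virtual, upright and enlarged, on the same side as the object.

m = +5.05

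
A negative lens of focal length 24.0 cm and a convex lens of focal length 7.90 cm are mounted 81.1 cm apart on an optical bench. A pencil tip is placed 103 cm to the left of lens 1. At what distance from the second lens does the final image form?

Lens 1 is diverging, so f₁ = −24.0 cm.
Lens 1: 1/d_i1 = 1/f₁ − 1/d_o1 = 1/(-24.0) − 1/(103) = -0.05138, so d_i1 = -19.46 cm.
The intermediate image is 19.46 cm to the left of lens 1 (virtual), which is 81.1 − (-19.46) = 100.6 cm to the left of lens 2, so d_o2 = +100.6 cm.
Lens 2: 1/d_i2 = 1/f₂ − 1/d_o2 = 1/(7.90) − 1/(100.6) = 0.1166, so d_i2 = 8.57 cm.
The final image is real, 8.57 cm to the right of lens 2 (overall magnification ≈ -0.016).

8.57 cm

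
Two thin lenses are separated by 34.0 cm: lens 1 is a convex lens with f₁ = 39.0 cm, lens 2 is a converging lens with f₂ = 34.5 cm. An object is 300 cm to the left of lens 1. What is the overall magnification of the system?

Lens 1: 1/d_i1 = 1/(39.0) − 1/(300) = 0.02231, so d_i1 = 44.83 cm; m₁ = −d_i1/d_o1 = -0.1494.
d_o2 = 34.0 − (44.83) = -10.83 cm (virtual object).
Lens 2: 1/d_i2 = 1/(34.5) − 1/(-10.83) = 0.1213, so d_i2 = 8.243 cm; m₂ = −d_i2/d_o2 = +0.7611.
m = m₁·m₂ = (-0.1494)(+0.7611) = -0.114.

m = -0.114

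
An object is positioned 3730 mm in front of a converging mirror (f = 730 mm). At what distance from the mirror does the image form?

Mirror equation: 1/v = 1/f − 1/u = 1/(730.0) − 1/(3730) = 0.001370 − 0.0002681 = 0.001102, so v = 908 mm.
The image is real, inverted and reduced, in front of the mirror.

908 mm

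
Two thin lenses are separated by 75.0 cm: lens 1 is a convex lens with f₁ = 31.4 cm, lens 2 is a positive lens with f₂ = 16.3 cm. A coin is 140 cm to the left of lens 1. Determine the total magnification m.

m = +0.259

Lens 1: 1/d_i1 = 1/(31.4) − 1/(140) = 0.02470, so d_i1 = 40.48 cm; m₁ = −d_i1/d_o1 = -0.2891.
d_o2 = 75.0 − (40.48) = 34.52 cm.
Lens 2: 1/d_i2 = 1/(16.3) − 1/(34.52) = 0.03238, so d_i2 = 30.88 cm; m₂ = −d_i2/d_o2 = -0.8946.
m = m₁·m₂ = (-0.2891)(-0.8946) = +0.259.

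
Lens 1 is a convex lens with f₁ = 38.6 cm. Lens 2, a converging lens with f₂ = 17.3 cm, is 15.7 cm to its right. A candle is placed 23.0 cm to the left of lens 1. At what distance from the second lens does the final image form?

Lens 1: 1/d_i1 = 1/f₁ − 1/d_o1 = 1/(38.6) − 1/(23.0) = -0.01757, so d_i1 = -56.91 cm.
The intermediate image is 56.91 cm to the left of lens 1 (virtual), which is 15.7 − (-56.91) = 72.61 cm to the left of lens 2, so d_o2 = +72.61 cm.
Lens 2: 1/d_i2 = 1/f₂ − 1/d_o2 = 1/(17.3) − 1/(72.61) = 0.04403, so d_i2 = 22.7 cm.
The final image is real, 22.7 cm to the right of lens 2 (overall magnification ≈ -0.77).

22.7 cm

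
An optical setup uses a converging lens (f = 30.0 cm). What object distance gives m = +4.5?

23.3 cm

m = −d_i/d_o ⇒ d_i = −m·d_o.
1/f = 1/d_o + 1/d_i = 1/d_o − 1/(m·d_o) = (1 − 1/m)/d_o, so d_o = f(1 − 1/m) = (30.00)(1 − 1/(+4.5)) = 23.3 cm.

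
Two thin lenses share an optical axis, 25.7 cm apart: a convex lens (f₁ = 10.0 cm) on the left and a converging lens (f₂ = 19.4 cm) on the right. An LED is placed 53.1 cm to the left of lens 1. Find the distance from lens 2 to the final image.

43.1 cm

Lens 1: 1/d_i1 = 1/f₁ − 1/d_o1 = 1/(10.0) − 1/(53.1) = 0.08117, so d_i1 = 12.32 cm.
The intermediate image is 12.32 cm to the right of lens 1, which is 25.7 − (12.32) = 13.38 cm to the left of lens 2, so d_o2 = +13.38 cm.
Lens 2: 1/d_i2 = 1/f₂ − 1/d_o2 = 1/(19.4) − 1/(13.38) = -0.02319, so d_i2 = -43.1 cm.
The final image is virtual, 43.1 cm to the left of lens 2 (overall magnification ≈ -0.75).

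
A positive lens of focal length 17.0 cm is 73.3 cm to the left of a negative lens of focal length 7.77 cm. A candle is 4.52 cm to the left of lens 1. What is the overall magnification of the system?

Lens 1: 1/d_i1 = 1/(17.0) − 1/(4.52) = -0.1624, so d_i1 = -6.157 cm; m₁ = −d_i1/d_o1 = +1.362.
d_o2 = 73.3 − (-6.157) = 79.46 cm.
f₂ = −7.77 cm (diverging).
Lens 2: 1/d_i2 = 1/(-7.77) − 1/(79.46) = -0.1413, so d_i2 = -7.078 cm; m₂ = −d_i2/d_o2 = +0.08907.
m = m₁·m₂ = (+1.362)(+0.08907) = +0.121.

m = +0.121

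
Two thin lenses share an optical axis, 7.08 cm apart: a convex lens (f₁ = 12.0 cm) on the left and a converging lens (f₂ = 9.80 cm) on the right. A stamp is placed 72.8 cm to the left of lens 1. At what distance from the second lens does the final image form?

Lens 1: 1/d_i1 = 1/f₁ − 1/d_o1 = 1/(12.0) − 1/(72.8) = 0.06960, so d_i1 = 14.37 cm.
The intermediate image is 14.37 cm to the right of lens 1, which lies 7.290 cm to the right of lens 2 — a virtual object — so d_o2 = −7.290 cm.
Lens 2: 1/d_i2 = 1/f₂ − 1/d_o2 = 1/(9.80) − 1/(-7.290) = 0.2392, so d_i2 = 4.18 cm.
The final image is real, 4.18 cm to the right of lens 2 (overall magnification ≈ -0.11).

4.18 cm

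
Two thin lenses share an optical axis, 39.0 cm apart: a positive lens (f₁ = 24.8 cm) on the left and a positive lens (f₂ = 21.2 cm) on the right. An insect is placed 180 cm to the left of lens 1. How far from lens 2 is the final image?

Lens 1: 1/d_i1 = 1/f₁ − 1/d_o1 = 1/(24.8) − 1/(180) = 0.03477, so d_i1 = 28.76 cm.
The intermediate image is 28.76 cm to the right of lens 1, which is 39.0 − (28.76) = 10.24 cm to the left of lens 2, so d_o2 = +10.24 cm.
Lens 2: 1/d_i2 = 1/f₂ − 1/d_o2 = 1/(21.2) − 1/(10.24) = -0.05049, so d_i2 = -19.8 cm.
The final image is virtual, 19.8 cm to the left of lens 2 (overall magnification ≈ -0.31).

19.8 cm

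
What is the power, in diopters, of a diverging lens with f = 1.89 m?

For a diverging lens, f = −1.89 m.
P = 1/f = 1/(-1.89 m) = -0.529 D.

P = -0.529 D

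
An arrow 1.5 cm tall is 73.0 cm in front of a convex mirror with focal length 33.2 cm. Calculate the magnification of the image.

m = +0.313

For a convex mirror, f = -33.2 cm.
1/d_i = 1/f − 1/d_o = 1/(-33.20) − 1/(73.0) = -0.04382, so d_i = -22.82 cm.
m = −d_i/d_o = −(-22.82)/(73.0) = +0.313.
The image is virtual, upright and reduced, behind the mirror.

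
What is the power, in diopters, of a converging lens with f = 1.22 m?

P = 1/f = 1/(1.22 m) = +0.820 D.

P = +0.820 D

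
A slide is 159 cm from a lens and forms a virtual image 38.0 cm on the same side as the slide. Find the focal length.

f = -49.9 cm (diverging)

Virtual image ⇒ d_i = −38.0 cm.
1/f = 1/d_o + 1/d_i = 1/(159) + 1/(-38.0) = -0.02003, so f = -49.9 cm.
Since f is negative, the lens is diverging.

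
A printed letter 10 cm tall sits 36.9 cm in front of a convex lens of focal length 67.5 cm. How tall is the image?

1/d_i = 1/f − 1/d_o = 1/(67.50) − 1/(36.9) = -0.01229, so d_i = -81.40 cm.
m = −d_i/d_o = +2.206.
|h_i| = |m|·h_o = 2.206 × 10 = 22.1 cm. The image is virtual, upright and enlarged, on the same side as the object.

22.1 cm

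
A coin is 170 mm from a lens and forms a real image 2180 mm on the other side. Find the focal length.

f = 158 mm (converging)

Real image ⇒ d_i = +2180 mm.
1/f = 1/d_o + 1/d_i = 1/(170) + 1/(2180) = 0.006341, so f = 158 mm.
Since f is positive, the lens is converging.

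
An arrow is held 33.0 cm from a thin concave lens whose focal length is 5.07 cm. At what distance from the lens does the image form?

4.39 cm

For a concave lens, f = -5.07 cm.
Lens equation: 1/v = 1/f − 1/u = 1/(-5.070) − 1/(33.0) = -0.1972 − 0.03030 = -0.2275, so v = -4.39 cm.
The image is virtual, upright and reduced, on the same side as the object.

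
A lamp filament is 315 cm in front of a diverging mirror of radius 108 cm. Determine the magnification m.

f = R/2 = 108/2 = 54.00 cm; for a diverging mirror, f = -54.00 cm.
1/d_i = 1/f − 1/d_o = 1/(-54.00) − 1/(315) = -0.02169, so d_i = -46.10 cm.
m = −d_i/d_o = −(-46.10)/(315) = +0.146.
The image is virtual, upright and reduced, behind the mirror.

m = +0.146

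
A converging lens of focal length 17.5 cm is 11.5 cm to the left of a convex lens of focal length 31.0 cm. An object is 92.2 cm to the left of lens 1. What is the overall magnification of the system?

Lens 1: 1/d_i1 = 1/(17.5) − 1/(92.2) = 0.04630, so d_i1 = 21.60 cm; m₁ = −d_i1/d_o1 = -0.2343.
d_o2 = 11.5 − (21.60) = -10.10 cm (virtual object).
Lens 2: 1/d_i2 = 1/(31.0) − 1/(-10.10) = 0.1313, so d_i2 = 7.618 cm; m₂ = −d_i2/d_o2 = +0.7543.
m = m₁·m₂ = (-0.2343)(+0.7543) = -0.177.

m = -0.177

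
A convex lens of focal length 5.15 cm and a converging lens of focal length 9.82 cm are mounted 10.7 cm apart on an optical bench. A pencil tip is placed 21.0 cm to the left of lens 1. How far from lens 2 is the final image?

6.41 cm

Lens 1: 1/d_i1 = 1/f₁ − 1/d_o1 = 1/(5.15) − 1/(21.0) = 0.1466, so d_i1 = 6.823 cm.
The intermediate image is 6.823 cm to the right of lens 1, which is 10.7 − (6.823) = 3.877 cm to the left of lens 2, so d_o2 = +3.877 cm.
Lens 2: 1/d_i2 = 1/f₂ − 1/d_o2 = 1/(9.82) − 1/(3.877) = -0.1561, so d_i2 = -6.41 cm.
The final image is virtual, 6.41 cm to the left of lens 2 (overall magnification ≈ -0.54).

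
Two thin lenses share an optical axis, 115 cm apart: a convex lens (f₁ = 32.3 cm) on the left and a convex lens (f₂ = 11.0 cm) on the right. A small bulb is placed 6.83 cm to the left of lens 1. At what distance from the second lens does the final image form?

Lens 1: 1/d_i1 = 1/f₁ − 1/d_o1 = 1/(32.3) − 1/(6.83) = -0.1155, so d_i1 = -8.662 cm.
The intermediate image is 8.662 cm to the left of lens 1 (virtual), which is 115 − (-8.662) = 123.7 cm to the left of lens 2, so d_o2 = +123.7 cm.
Lens 2: 1/d_i2 = 1/f₂ − 1/d_o2 = 1/(11.0) − 1/(123.7) = 0.08283, so d_i2 = 12.1 cm.
The final image is real, 12.1 cm to the right of lens 2 (overall magnification ≈ -0.12).

12.1 cm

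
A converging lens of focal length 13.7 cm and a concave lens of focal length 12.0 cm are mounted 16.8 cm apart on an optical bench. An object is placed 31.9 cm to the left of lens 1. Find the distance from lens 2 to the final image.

Lens 1: 1/d_i1 = 1/f₁ − 1/d_o1 = 1/(13.7) − 1/(31.9) = 0.04164, so d_i1 = 24.01 cm.
The intermediate image is 24.01 cm to the right of lens 1, which lies 7.210 cm to the right of lens 2 — a virtual object — so d_o2 = −7.210 cm.
Lens 2 is diverging, so f₂ = −12.0 cm.
Lens 2: 1/d_i2 = 1/f₂ − 1/d_o2 = 1/(-12.0) − 1/(-7.210) = 0.05536, so d_i2 = 18.1 cm.
The final image is real, 18.1 cm to the right of lens 2 (overall magnification ≈ -1.9).

18.1 cm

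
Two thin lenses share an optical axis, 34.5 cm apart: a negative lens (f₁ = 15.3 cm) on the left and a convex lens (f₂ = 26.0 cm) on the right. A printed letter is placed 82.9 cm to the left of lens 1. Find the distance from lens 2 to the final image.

57.6 cm

Lens 1 is diverging, so f₁ = −15.3 cm.
Lens 1: 1/d_i1 = 1/f₁ − 1/d_o1 = 1/(-15.3) − 1/(82.9) = -0.07742, so d_i1 = -12.92 cm.
The intermediate image is 12.92 cm to the left of lens 1 (virtual), which is 34.5 − (-12.92) = 47.42 cm to the left of lens 2, so d_o2 = +47.42 cm.
Lens 2: 1/d_i2 = 1/f₂ − 1/d_o2 = 1/(26.0) − 1/(47.42) = 0.01737, so d_i2 = 57.6 cm.
The final image is real, 57.6 cm to the right of lens 2 (overall magnification ≈ -0.19).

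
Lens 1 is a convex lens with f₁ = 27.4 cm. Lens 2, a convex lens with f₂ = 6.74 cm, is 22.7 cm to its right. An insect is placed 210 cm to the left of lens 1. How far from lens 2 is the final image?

Lens 1: 1/d_i1 = 1/f₁ − 1/d_o1 = 1/(27.4) − 1/(210) = 0.03173, so d_i1 = 31.51 cm.
The intermediate image is 31.51 cm to the right of lens 1, which lies 8.810 cm to the right of lens 2 — a virtual object — so d_o2 = −8.810 cm.
Lens 2: 1/d_i2 = 1/f₂ − 1/d_o2 = 1/(6.74) − 1/(-8.810) = 0.2619, so d_i2 = 3.82 cm.
The final image is real, 3.82 cm to the right of lens 2 (overall magnification ≈ -0.065).

3.82 cm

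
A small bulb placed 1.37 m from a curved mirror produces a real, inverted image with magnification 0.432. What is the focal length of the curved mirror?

m = −d_i/d_o ⇒ d_i = −m·d_o = −(-0.432)·(1.37) = 0.5918 m.
1/f = 1/d_o + 1/d_i = 1/(1.37) + 1/(0.5918) = 2.420, so f = 0.413 m.
Since f is positive, the curved mirror is concave.

f = 0.413 m (concave)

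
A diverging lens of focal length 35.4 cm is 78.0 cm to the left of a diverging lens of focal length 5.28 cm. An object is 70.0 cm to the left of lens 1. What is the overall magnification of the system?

m = +0.0166

f₁ = −35.4 cm (diverging).
Lens 1: 1/d_i1 = 1/(-35.4) − 1/(70.0) = -0.04253, so d_i1 = -23.51 cm; m₁ = −d_i1/d_o1 = +0.3359.
d_o2 = 78.0 − (-23.51) = 101.5 cm.
f₂ = −5.28 cm (diverging).
Lens 2: 1/d_i2 = 1/(-5.28) − 1/(101.5) = -0.1992, so d_i2 = -5.019 cm; m₂ = −d_i2/d_o2 = +0.04945.
m = m₁·m₂ = (+0.3359)(+0.04945) = +0.0166.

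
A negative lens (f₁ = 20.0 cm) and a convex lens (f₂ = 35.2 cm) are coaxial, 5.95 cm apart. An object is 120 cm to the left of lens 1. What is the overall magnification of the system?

f₁ = −20.0 cm (diverging).
Lens 1: 1/d_i1 = 1/(-20.0) − 1/(120) = -0.05833, so d_i1 = -17.14 cm; m₁ = −d_i1/d_o1 = +0.1428.
d_o2 = 5.95 − (-17.14) = 23.09 cm.
Lens 2: 1/d_i2 = 1/(35.2) − 1/(23.09) = -0.01490, so d_i2 = -67.12 cm; m₂ = −d_i2/d_o2 = +2.907.
m = m₁·m₂ = (+0.1428)(+2.907) = +0.415.

m = +0.415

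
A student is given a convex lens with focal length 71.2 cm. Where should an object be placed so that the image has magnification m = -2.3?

m = −d_i/d_o ⇒ d_i = −m·d_o.
1/f = 1/d_o + 1/d_i = 1/d_o − 1/(m·d_o) = (1 − 1/m)/d_o, so d_o = f(1 − 1/m) = (71.20)(1 − 1/(-2.3)) = 102 cm.

102 cm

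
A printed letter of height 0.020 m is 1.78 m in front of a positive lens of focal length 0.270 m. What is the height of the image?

0.00358 m

1/d_i = 1/f − 1/d_o = 1/(0.2700) − 1/(1.78) = 3.142, so d_i = 0.3183 m.
m = −d_i/d_o = -0.1788.
|h_i| = |m|·h_o = 0.1788 × 0.020 = 0.00358 m. The image is real, inverted and reduced, on the far side of the lens.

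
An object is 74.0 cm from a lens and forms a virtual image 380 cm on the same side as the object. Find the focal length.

Virtual image ⇒ d_i = −380 cm.
1/f = 1/d_o + 1/d_i = 1/(74.0) + 1/(-380) = 0.01088, so f = 91.9 cm.
Since f is positive, the lens is converging.

f = 91.9 cm (converging)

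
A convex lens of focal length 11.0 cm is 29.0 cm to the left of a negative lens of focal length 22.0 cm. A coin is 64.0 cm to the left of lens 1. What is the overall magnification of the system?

Lens 1: 1/d_i1 = 1/(11.0) − 1/(64.0) = 0.07528, so d_i1 = 13.28 cm; m₁ = −d_i1/d_o1 = -0.2075.
d_o2 = 29.0 − (13.28) = 15.72 cm.
f₂ = −22.0 cm (diverging).
Lens 2: 1/d_i2 = 1/(-22.0) − 1/(15.72) = -0.1091, so d_i2 = -9.169 cm; m₂ = −d_i2/d_o2 = +0.5832.
m = m₁·m₂ = (-0.2075)(+0.5832) = -0.121.

m = -0.121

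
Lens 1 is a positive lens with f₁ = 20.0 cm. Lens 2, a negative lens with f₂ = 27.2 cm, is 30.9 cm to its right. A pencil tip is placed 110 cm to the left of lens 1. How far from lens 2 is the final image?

5.22 cm

Lens 1: 1/d_i1 = 1/f₁ − 1/d_o1 = 1/(20.0) − 1/(110) = 0.04091, so d_i1 = 24.44 cm.
The intermediate image is 24.44 cm to the right of lens 1, which is 30.9 − (24.44) = 6.460 cm to the left of lens 2, so d_o2 = +6.460 cm.
Lens 2 is diverging, so f₂ = −27.2 cm.
Lens 2: 1/d_i2 = 1/f₂ − 1/d_o2 = 1/(-27.2) − 1/(6.460) = -0.1916, so d_i2 = -5.22 cm.
The final image is virtual, 5.22 cm to the left of lens 2 (overall magnification ≈ -0.18).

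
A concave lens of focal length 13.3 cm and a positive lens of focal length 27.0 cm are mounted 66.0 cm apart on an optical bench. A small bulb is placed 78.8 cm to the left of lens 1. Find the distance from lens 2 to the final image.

Lens 1 is diverging, so f₁ = −13.3 cm.
Lens 1: 1/d_i1 = 1/f₁ − 1/d_o1 = 1/(-13.3) − 1/(78.8) = -0.08788, so d_i1 = -11.38 cm.
The intermediate image is 11.38 cm to the left of lens 1 (virtual), which is 66.0 − (-11.38) = 77.38 cm to the left of lens 2, so d_o2 = +77.38 cm.
Lens 2: 1/d_i2 = 1/f₂ − 1/d_o2 = 1/(27.0) − 1/(77.38) = 0.02411, so d_i2 = 41.5 cm.
The final image is real, 41.5 cm to the right of lens 2 (overall magnification ≈ -0.077).

41.5 cm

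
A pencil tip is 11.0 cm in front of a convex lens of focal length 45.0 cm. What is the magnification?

m = +1.32

1/d_i = 1/f − 1/d_o = 1/(45.00) − 1/(11.0) = -0.06869, so d_i = -14.56 cm.
m = −d_i/d_o = −(-14.56)/(11.0) = +1.32.
The image is virtual, upright and enlarged, on the same side as the object.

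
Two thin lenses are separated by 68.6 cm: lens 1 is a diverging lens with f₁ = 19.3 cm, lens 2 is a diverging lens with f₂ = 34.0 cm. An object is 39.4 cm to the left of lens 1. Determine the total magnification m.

f₁ = −19.3 cm (diverging).
Lens 1: 1/d_i1 = 1/(-19.3) − 1/(39.4) = -0.07719, so d_i1 = -12.95 cm; m₁ = −d_i1/d_o1 = +0.3287.
d_o2 = 68.6 − (-12.95) = 81.55 cm.
f₂ = −34.0 cm (diverging).
Lens 2: 1/d_i2 = 1/(-34.0) − 1/(81.55) = -0.04167, so d_i2 = -24.00 cm; m₂ = −d_i2/d_o2 = +0.2942.
m = m₁·m₂ = (+0.3287)(+0.2942) = +0.0967.

m = +0.0967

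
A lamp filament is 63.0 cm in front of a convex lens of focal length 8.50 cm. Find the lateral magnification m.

m = -0.156

1/d_i = 1/f − 1/d_o = 1/(8.500) − 1/(63.0) = 0.1018, so d_i = 9.826 cm.
m = −d_i/d_o = −(9.826)/(63.0) = -0.156.
The image is real, inverted and reduced, on the far side of the lens.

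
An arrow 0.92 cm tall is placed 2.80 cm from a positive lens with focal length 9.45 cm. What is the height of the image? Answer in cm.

1.31 cm

1/d_i = 1/f − 1/d_o = 1/(9.450) − 1/(2.80) = -0.2513, so d_i = -3.979 cm.
m = −d_i/d_o = +1.421.
|h_i| = |m|·h_o = 1.421 × 0.92 = 1.31 cm. The image is virtual, upright and enlarged, on the same side as the object.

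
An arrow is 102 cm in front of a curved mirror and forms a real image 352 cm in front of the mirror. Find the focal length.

Real image ⇒ d_i = +352 cm.
1/f = 1/d_o + 1/d_i = 1/(102) + 1/(352) = 0.01264, so f = 79.1 cm.
Since f is positive, the curved mirror is concave.

f = 79.1 cm (concave)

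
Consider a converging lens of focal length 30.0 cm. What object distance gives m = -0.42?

101 cm

m = −d_i/d_o ⇒ d_i = −m·d_o.
1/f = 1/d_o + 1/d_i = 1/d_o − 1/(m·d_o) = (1 − 1/m)/d_o, so d_o = f(1 − 1/m) = (30.00)(1 − 1/(-0.42)) = 101 cm.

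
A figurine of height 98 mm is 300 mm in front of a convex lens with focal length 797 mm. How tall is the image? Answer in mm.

157 mm

1/d_i = 1/f − 1/d_o = 1/(797.0) − 1/(300) = -0.002079, so d_i = -481.1 mm.
m = −d_i/d_o = +1.604.
|h_i| = |m|·h_o = 1.604 × 98 = 157 mm. The image is virtual, upright and enlarged, on the same side as the object.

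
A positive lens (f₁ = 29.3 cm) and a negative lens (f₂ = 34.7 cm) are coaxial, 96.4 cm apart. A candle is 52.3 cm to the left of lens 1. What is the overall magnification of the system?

m = -0.686

Lens 1: 1/d_i1 = 1/(29.3) − 1/(52.3) = 0.01501, so d_i1 = 66.63 cm; m₁ = −d_i1/d_o1 = -1.274.
d_o2 = 96.4 − (66.63) = 29.77 cm.
f₂ = −34.7 cm (diverging).
Lens 2: 1/d_i2 = 1/(-34.7) − 1/(29.77) = -0.06241, so d_i2 = -16.02 cm; m₂ = −d_i2/d_o2 = +0.5382.
m = m₁·m₂ = (-1.274)(+0.5382) = -0.686.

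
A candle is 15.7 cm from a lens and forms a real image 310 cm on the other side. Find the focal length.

Real image ⇒ d_i = +310 cm.
1/f = 1/d_o + 1/d_i = 1/(15.7) + 1/(310) = 0.06692, so f = 14.9 cm.
Since f is positive, the lens is converging.

f = 14.9 cm (converging)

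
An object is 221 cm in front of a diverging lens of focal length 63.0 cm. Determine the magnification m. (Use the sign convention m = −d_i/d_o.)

m = +0.222

For a diverging lens, f = -63.0 cm.
1/d_i = 1/f − 1/d_o = 1/(-63.00) − 1/(221) = -0.02040, so d_i = -49.02 cm.
m = −d_i/d_o = −(-49.02)/(221) = +0.222.
The image is virtual, upright and reduced, on the same side as the object.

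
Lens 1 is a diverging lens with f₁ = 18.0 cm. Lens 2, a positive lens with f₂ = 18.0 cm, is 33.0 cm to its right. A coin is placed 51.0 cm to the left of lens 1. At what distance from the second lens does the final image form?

Lens 1 is diverging, so f₁ = −18.0 cm.
Lens 1: 1/d_i1 = 1/f₁ − 1/d_o1 = 1/(-18.0) − 1/(51.0) = -0.07516, so d_i1 = -13.30 cm.
The intermediate image is 13.30 cm to the left of lens 1 (virtual), which is 33.0 − (-13.30) = 46.30 cm to the left of lens 2, so d_o2 = +46.30 cm.
Lens 2: 1/d_i2 = 1/f₂ − 1/d_o2 = 1/(18.0) − 1/(46.30) = 0.03396, so d_i2 = 29.4 cm.
The final image is real, 29.4 cm to the right of lens 2 (overall magnification ≈ -0.17).

29.4 cm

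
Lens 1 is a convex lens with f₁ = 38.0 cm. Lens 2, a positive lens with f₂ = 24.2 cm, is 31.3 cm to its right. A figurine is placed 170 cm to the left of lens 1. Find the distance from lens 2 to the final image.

10.2 cm

Lens 1: 1/d_i1 = 1/f₁ − 1/d_o1 = 1/(38.0) − 1/(170) = 0.02043, so d_i1 = 48.94 cm.
The intermediate image is 48.94 cm to the right of lens 1, which lies 17.64 cm to the right of lens 2 — a virtual object — so d_o2 = −17.64 cm.
Lens 2: 1/d_i2 = 1/f₂ − 1/d_o2 = 1/(24.2) − 1/(-17.64) = 0.09801, so d_i2 = 10.2 cm.
The final image is real, 10.2 cm to the right of lens 2 (overall magnification ≈ -0.17).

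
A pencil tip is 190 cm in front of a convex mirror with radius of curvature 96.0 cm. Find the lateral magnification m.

f = R/2 = 96.0/2 = 48.00 cm; for a convex mirror, f = -48.00 cm.
1/d_i = 1/f − 1/d_o = 1/(-48.00) − 1/(190) = -0.02610, so d_i = -38.32 cm.
m = −d_i/d_o = −(-38.32)/(190) = +0.202.
The image is virtual, upright and reduced, behind the mirror.

m = +0.202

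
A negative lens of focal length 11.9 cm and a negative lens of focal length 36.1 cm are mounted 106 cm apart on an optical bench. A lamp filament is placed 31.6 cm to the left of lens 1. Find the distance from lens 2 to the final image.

Lens 1 is diverging, so f₁ = −11.9 cm.
Lens 1: 1/d_i1 = 1/f₁ − 1/d_o1 = 1/(-11.9) − 1/(31.6) = -0.1157, so d_i1 = -8.645 cm.
The intermediate image is 8.645 cm to the left of lens 1 (virtual), which is 106 − (-8.645) = 114.6 cm to the left of lens 2, so d_o2 = +114.6 cm.
Lens 2 is diverging, so f₂ = −36.1 cm.
Lens 2: 1/d_i2 = 1/f₂ − 1/d_o2 = 1/(-36.1) − 1/(114.6) = -0.03643, so d_i2 = -27.5 cm.
The final image is virtual, 27.5 cm to the left of lens 2 (overall magnification ≈ 0.066).

27.5 cm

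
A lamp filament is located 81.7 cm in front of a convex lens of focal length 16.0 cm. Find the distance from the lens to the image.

19.9 cm

Thin-lens equation: 1/v = 1/f − 1/u = 1/(16.00) − 1/(81.7) = 0.06250 − 0.01224 = 0.05026, so v = 19.9 cm.
The image is real, inverted and reduced, on the far side of the lens.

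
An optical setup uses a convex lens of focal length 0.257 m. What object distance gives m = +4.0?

0.193 m

m = −d_i/d_o ⇒ d_i = −m·d_o.
1/f = 1/d_o + 1/d_i = 1/d_o − 1/(m·d_o) = (1 − 1/m)/d_o, so d_o = f(1 − 1/m) = (0.2570)(1 − 1/(+4.0)) = 0.193 m.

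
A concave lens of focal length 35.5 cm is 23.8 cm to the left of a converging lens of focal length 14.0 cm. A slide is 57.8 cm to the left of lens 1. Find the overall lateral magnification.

m = -0.168

f₁ = −35.5 cm (diverging).
Lens 1: 1/d_i1 = 1/(-35.5) − 1/(57.8) = -0.04547, so d_i1 = -21.99 cm; m₁ = −d_i1/d_o1 = +0.3804.
d_o2 = 23.8 − (-21.99) = 45.79 cm.
Lens 2: 1/d_i2 = 1/(14.0) − 1/(45.79) = 0.04959, so d_i2 = 20.17 cm; m₂ = −d_i2/d_o2 = -0.4404.
m = m₁·m₂ = (+0.3804)(-0.4404) = -0.168.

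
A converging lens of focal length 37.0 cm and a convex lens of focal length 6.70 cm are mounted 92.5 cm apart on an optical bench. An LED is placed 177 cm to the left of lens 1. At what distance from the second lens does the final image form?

7.85 cm

Lens 1: 1/d_i1 = 1/f₁ − 1/d_o1 = 1/(37.0) − 1/(177) = 0.02138, so d_i1 = 46.78 cm.
The intermediate image is 46.78 cm to the right of lens 1, which is 92.5 − (46.78) = 45.72 cm to the left of lens 2, so d_o2 = +45.72 cm.
Lens 2: 1/d_i2 = 1/f₂ − 1/d_o2 = 1/(6.70) − 1/(45.72) = 0.1274, so d_i2 = 7.85 cm.
The final image is real, 7.85 cm to the right of lens 2 (overall magnification ≈ 0.045).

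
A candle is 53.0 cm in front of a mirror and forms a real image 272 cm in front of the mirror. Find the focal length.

f = 44.4 cm (concave)

Real image ⇒ d_i = +272 cm.
1/f = 1/d_o + 1/d_i = 1/(53.0) + 1/(272) = 0.02254, so f = 44.4 cm.
Since f is positive, the mirror is concave.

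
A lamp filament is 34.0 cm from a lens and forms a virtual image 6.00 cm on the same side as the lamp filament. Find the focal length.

f = -7.29 cm (diverging)

Virtual image ⇒ d_i = −6.00 cm.
1/f = 1/d_o + 1/d_i = 1/(34.0) + 1/(-6.00) = -0.1373, so f = -7.29 cm.
Since f is negative, the lens is diverging.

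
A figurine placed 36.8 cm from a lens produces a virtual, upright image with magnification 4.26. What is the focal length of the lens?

m = −d_i/d_o ⇒ d_i = −m·d_o = −(+4.26)·(36.8) = -156.8 cm.
1/f = 1/d_o + 1/d_i = 1/(36.8) + 1/(-156.8) = 0.02080, so f = 48.1 cm.
Since f is positive, the lens is converging.

f = 48.1 cm (converging)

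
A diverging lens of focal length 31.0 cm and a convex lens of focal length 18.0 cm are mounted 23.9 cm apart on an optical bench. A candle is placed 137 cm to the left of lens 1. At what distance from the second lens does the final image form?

Lens 1 is diverging, so f₁ = −31.0 cm.
Lens 1: 1/d_i1 = 1/f₁ − 1/d_o1 = 1/(-31.0) − 1/(137) = -0.03956, so d_i1 = -25.28 cm.
The intermediate image is 25.28 cm to the left of lens 1 (virtual), which is 23.9 − (-25.28) = 49.18 cm to the left of lens 2, so d_o2 = +49.18 cm.
Lens 2: 1/d_i2 = 1/f₂ − 1/d_o2 = 1/(18.0) − 1/(49.18) = 0.03522, so d_i2 = 28.4 cm.
The final image is real, 28.4 cm to the right of lens 2 (overall magnification ≈ -0.11).

28.4 cm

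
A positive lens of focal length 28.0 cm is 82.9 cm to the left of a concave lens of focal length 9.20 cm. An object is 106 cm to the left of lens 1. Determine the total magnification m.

m = -0.0611

Lens 1: 1/d_i1 = 1/(28.0) − 1/(106) = 0.02628, so d_i1 = 38.05 cm; m₁ = −d_i1/d_o1 = -0.3590.
d_o2 = 82.9 − (38.05) = 44.85 cm.
f₂ = −9.20 cm (diverging).
Lens 2: 1/d_i2 = 1/(-9.20) − 1/(44.85) = -0.1310, so d_i2 = -7.634 cm; m₂ = −d_i2/d_o2 = +0.1702.
m = m₁·m₂ = (-0.3590)(+0.1702) = -0.0611.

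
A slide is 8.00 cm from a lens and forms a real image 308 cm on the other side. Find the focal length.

Real image ⇒ d_i = +308 cm.
1/f = 1/d_o + 1/d_i = 1/(8.00) + 1/(308) = 0.1282, so f = 7.80 cm.
Since f is positive, the lens is converging.

f = 7.80 cm (converging)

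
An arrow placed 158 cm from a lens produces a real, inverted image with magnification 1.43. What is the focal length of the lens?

m = −d_i/d_o ⇒ d_i = −m·d_o = −(-1.43)·(158) = 225.9 cm.
1/f = 1/d_o + 1/d_i = 1/(158) + 1/(225.9) = 0.01076, so f = 93.0 cm.
Since f is positive, the lens is converging.

f = 93.0 cm (converging)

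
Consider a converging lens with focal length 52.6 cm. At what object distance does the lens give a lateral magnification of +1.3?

m = −d_i/d_o ⇒ d_i = −m·d_o.
1/f = 1/d_o + 1/d_i = 1/d_o − 1/(m·d_o) = (1 − 1/m)/d_o, so d_o = f(1 − 1/m) = (52.60)(1 − 1/(+1.3)) = 12.1 cm.

12.1 cm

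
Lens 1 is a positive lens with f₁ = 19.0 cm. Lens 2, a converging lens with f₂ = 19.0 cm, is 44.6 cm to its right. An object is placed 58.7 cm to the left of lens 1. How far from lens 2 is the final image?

Lens 1: 1/d_i1 = 1/f₁ − 1/d_o1 = 1/(19.0) − 1/(58.7) = 0.03560, so d_i1 = 28.09 cm.
The intermediate image is 28.09 cm to the right of lens 1, which is 44.6 − (28.09) = 16.51 cm to the left of lens 2, so d_o2 = +16.51 cm.
Lens 2: 1/d_i2 = 1/f₂ − 1/d_o2 = 1/(19.0) − 1/(16.51) = -0.007938, so d_i2 = -126 cm.
The final image is virtual, 126 cm to the left of lens 2 (overall magnification ≈ -3.6).

126 cm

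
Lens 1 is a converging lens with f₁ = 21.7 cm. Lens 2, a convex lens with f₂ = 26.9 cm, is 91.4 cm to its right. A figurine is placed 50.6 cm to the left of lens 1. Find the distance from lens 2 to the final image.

Lens 1: 1/d_i1 = 1/f₁ − 1/d_o1 = 1/(21.7) − 1/(50.6) = 0.02632, so d_i1 = 37.99 cm.
The intermediate image is 37.99 cm to the right of lens 1, which is 91.4 − (37.99) = 53.41 cm to the left of lens 2, so d_o2 = +53.41 cm.
Lens 2: 1/d_i2 = 1/f₂ − 1/d_o2 = 1/(26.9) − 1/(53.41) = 0.01845, so d_i2 = 54.2 cm.
The final image is real, 54.2 cm to the right of lens 2 (overall magnification ≈ 0.76).

54.2 cm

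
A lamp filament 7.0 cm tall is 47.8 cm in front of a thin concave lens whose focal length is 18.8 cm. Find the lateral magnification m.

For a concave lens, f = -18.8 cm.
1/d_i = 1/f − 1/d_o = 1/(-18.80) − 1/(47.8) = -0.07411, so d_i = -13.49 cm.
m = −d_i/d_o = −(-13.49)/(47.8) = +0.282.
The image is virtual, upright and reduced, on the same side as the object.

m = +0.282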